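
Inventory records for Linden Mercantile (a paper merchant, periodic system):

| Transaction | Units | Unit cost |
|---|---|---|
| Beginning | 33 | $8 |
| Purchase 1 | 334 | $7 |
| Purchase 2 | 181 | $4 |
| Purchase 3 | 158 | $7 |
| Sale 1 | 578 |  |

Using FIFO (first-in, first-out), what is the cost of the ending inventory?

Ending inventory = $896

Sale 1 (578) [FIFO — oldest first]: 33 @ $8 + 334 @ $7 + 181 @ $4 + 30 @ $7 = $3,536
Ending inventory: 128 @ $7 = $896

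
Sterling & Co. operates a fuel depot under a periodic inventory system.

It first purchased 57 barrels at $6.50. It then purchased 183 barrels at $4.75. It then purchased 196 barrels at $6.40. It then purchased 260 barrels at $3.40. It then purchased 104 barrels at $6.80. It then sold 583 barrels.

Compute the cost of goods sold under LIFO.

Sale 1 (583) [LIFO — newest first]: 104 @ $6.80 + 260 @ $3.40 + 196 @ $6.40 + 23 @ $4.75 = $2,954.85
Ending inventory: 57 @ $6.50 + 160 @ $4.75 = $1,130.50

COGS = $2,954.85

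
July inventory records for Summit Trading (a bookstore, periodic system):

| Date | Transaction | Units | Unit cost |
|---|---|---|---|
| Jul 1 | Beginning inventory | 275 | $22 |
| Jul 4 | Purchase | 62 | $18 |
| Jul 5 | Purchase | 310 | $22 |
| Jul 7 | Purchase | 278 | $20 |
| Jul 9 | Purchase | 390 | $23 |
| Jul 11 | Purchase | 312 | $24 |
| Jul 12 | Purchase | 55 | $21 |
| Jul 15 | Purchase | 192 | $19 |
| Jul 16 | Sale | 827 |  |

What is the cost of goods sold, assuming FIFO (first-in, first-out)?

COGS = $17,586

Jul 16, 827 sold [FIFO — oldest first]: 275 @ $22 + 62 @ $18 + 310 @ $22 + 180 @ $20 = $17,586
Ending inventory: 98 @ $20 + 390 @ $23 + 312 @ $24 + 55 @ $21 + 192 @ $19 = $23,221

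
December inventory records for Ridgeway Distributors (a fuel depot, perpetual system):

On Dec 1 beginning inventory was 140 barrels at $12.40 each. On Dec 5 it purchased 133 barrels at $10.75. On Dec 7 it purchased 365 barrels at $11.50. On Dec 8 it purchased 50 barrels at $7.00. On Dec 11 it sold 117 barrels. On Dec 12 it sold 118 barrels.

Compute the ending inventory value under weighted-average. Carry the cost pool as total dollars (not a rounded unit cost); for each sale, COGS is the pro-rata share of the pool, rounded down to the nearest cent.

After Dec 1: 140 on hand, pool $1,736.00 (≈ $12.4000 each)
After Dec 5: 273 on hand, pool $3,165.75 (≈ $11.5962 each)
After Dec 7: 638 on hand, pool $7,363.25 (≈ $11.5411 each)
After Dec 8: 688 on hand, pool $7,713.25 (≈ $11.2111 each)
Dec 11, sell 117: 117/688 × $7,713.25 → $1,311.70
Dec 12, sell 118: 118/571 × $6,401.55 → $1,322.91
Total COGS = $1,311.70 + $1,322.91 = $2,634.61
Ending inventory (cost pool remaining) = $5,078.64

Ending inventory = $5,078.64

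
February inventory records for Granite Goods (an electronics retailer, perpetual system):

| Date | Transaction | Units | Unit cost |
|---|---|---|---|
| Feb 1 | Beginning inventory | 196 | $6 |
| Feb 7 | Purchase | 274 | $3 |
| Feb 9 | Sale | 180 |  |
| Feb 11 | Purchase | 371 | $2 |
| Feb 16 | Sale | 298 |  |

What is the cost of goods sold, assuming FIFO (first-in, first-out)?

COGS = $2,014

Feb 9, 180 sold [FIFO — oldest first]: 180 @ $6 = $1,080
Feb 16, 298 sold [FIFO — oldest first]: 16 @ $6 + 274 @ $3 + 8 @ $2 = $934
Total COGS = $1,080 + $934 = $2,014
Ending inventory: 363 @ $2 = $726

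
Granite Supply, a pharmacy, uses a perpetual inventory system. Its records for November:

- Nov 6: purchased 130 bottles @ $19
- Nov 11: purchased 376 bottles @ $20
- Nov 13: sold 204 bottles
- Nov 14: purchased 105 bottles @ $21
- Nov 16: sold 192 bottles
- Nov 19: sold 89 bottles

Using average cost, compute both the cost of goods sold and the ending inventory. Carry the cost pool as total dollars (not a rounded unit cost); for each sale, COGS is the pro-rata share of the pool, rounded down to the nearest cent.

COGS = $9,666.50; ending inventory = $2,528.50

After Nov 6: 130 on hand, pool $2,470.00 (≈ $19.0000 each)
After Nov 11: 506 on hand, pool $9,990.00 (≈ $19.7431 each)
Nov 13, sell 204: 204/506 × $9,990.00 → $4,027.58
After Nov 14: 407 on hand, pool $8,167.42 (≈ $20.0674 each)
Nov 16, sell 192: 192/407 × $8,167.42 → $3,852.93
Nov 19, sell 89: 89/215 × $4,314.49 → $1,785.99
Total COGS = $4,027.58 + $3,852.93 + $1,785.99 = $9,666.50
Ending inventory (cost pool remaining) = $2,528.50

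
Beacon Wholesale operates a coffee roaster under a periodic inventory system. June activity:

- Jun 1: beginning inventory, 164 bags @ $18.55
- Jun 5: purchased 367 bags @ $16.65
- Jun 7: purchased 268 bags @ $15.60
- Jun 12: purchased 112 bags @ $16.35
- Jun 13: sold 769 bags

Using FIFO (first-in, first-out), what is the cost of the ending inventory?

Ending inventory = $2,299.20

Jun 13, 769 sold [FIFO — oldest first]: 164 @ $18.55 + 367 @ $16.65 + 238 @ $15.60 = $12,865.55
Ending inventory: 30 @ $15.60 + 112 @ $16.35 = $2,299.20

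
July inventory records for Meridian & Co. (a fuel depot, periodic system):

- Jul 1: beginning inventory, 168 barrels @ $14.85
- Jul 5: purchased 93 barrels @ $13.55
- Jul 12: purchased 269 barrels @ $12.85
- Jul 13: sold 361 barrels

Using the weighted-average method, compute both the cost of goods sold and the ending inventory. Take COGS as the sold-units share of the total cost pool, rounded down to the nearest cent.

Jul 13, sell 361: 361/530 × $7,211.60 → $4,912.05
Ending inventory (cost pool remaining) = $2,299.55
Check: goods available $7,211.60 = COGS $4,912.05 + ending $2,299.55

COGS = $4,912.05; ending inventory = $2,299.55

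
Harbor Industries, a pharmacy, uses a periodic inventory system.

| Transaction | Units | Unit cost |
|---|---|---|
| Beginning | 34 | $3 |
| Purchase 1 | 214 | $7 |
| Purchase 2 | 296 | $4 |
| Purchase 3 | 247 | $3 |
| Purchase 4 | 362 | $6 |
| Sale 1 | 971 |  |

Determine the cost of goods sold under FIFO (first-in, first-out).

Sale 1 (971) [FIFO — oldest first]: 34 @ $3 + 214 @ $7 + 296 @ $4 + 247 @ $3 + 180 @ $6 = $4,605
Ending inventory: 182 @ $6 = $1,092

COGS = $4,605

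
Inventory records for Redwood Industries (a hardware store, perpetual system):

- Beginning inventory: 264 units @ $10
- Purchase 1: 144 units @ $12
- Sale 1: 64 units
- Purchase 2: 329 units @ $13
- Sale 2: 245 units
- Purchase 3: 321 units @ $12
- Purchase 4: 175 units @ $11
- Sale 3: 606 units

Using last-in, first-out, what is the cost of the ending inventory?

Sale 1 (64) [LIFO — newest first]: 64 @ $12 = $768
Sale 2 (245) [LIFO — newest first]: 245 @ $13 = $3,185
Sale 3 (606) [LIFO — newest first]: 175 @ $11 + 321 @ $12 + 84 @ $13 + 26 @ $12 = $7,181
Total COGS = $768 + $3,185 + $7,181 = $11,134
Ending inventory: 264 @ $10 + 54 @ $12 = $3,288

Ending inventory = $3,288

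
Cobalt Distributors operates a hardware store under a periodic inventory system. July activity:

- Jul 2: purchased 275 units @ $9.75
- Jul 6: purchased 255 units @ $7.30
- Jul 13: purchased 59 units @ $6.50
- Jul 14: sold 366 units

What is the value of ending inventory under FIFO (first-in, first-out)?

Ending inventory = $1,580.70

Jul 14, 366 sold [FIFO — oldest first]: 275 @ $9.75 + 91 @ $7.30 = $3,345.55
Ending inventory: 164 @ $7.30 + 59 @ $6.50 = $1,580.70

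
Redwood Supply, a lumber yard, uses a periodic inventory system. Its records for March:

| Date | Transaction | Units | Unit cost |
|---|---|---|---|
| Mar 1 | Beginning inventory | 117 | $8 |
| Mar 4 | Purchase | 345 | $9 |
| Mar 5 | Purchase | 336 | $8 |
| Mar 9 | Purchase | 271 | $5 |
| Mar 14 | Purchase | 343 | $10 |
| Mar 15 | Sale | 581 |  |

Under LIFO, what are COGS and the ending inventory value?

COGS = $4,620; ending inventory = $6,894

Mar 15, 581 sold [LIFO — newest first]: 343 @ $10 + 238 @ $5 = $4,620
Ending inventory: 117 @ $8 + 345 @ $9 + 336 @ $8 + 33 @ $5 = $6,894
Check: goods available $11,514 = COGS $4,620 + ending $6,894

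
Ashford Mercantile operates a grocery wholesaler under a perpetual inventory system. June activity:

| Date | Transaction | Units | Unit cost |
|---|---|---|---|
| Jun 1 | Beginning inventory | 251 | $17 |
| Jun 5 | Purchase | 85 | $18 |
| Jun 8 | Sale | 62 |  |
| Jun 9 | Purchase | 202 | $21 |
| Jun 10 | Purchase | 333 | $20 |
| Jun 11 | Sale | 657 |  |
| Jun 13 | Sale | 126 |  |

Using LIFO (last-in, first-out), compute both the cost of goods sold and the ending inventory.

Jun 8, 62 sold [LIFO — newest first]: 62 @ $18 = $1,116
Jun 11, 657 sold [LIFO — newest first]: 333 @ $20 + 202 @ $21 + 23 @ $18 + 99 @ $17 = $12,999
Jun 13, 126 sold [LIFO — newest first]: 126 @ $17 = $2,142
Total COGS = $1,116 + $12,999 + $2,142 = $16,257
Ending inventory: 26 @ $17 = $442

COGS = $16,257; ending inventory = $442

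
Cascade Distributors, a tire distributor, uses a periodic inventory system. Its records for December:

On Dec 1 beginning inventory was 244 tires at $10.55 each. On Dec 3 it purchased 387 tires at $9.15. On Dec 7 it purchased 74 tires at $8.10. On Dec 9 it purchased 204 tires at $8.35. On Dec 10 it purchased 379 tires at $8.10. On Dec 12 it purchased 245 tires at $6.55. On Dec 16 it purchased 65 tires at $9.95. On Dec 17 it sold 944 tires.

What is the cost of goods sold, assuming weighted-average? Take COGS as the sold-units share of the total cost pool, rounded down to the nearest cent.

Dec 17, sell 944: 944/1598 × $13,739.45 → $8,116.42
Ending inventory (cost pool remaining) = $5,623.03

COGS = $8,116.42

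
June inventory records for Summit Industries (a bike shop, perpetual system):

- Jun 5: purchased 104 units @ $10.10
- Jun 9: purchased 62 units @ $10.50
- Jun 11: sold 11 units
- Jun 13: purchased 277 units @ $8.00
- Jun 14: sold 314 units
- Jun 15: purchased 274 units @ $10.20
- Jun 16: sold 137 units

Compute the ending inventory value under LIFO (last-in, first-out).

Ending inventory = $2,594.80

Jun 11, 11 sold [LIFO — newest first]: 11 @ $10.50 = $115.50
Jun 14, 314 sold [LIFO — newest first]: 277 @ $8.00 + 37 @ $10.50 = $2,604.50
Jun 16, 137 sold [LIFO — newest first]: 137 @ $10.20 = $1,397.40
Total COGS = $115.50 + $2,604.50 + $1,397.40 = $4,117.40
Ending inventory: 104 @ $10.10 + 14 @ $10.50 + 137 @ $10.20 = $2,594.80
Check: goods available $6,712.20 = COGS $4,117.40 + ending $2,594.80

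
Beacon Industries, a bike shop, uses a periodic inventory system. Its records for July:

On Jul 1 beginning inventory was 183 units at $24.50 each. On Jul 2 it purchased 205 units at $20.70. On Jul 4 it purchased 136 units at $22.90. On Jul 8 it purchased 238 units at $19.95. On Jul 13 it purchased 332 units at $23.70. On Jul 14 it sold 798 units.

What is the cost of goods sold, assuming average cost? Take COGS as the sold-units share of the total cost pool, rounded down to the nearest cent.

Jul 14, sell 798: 798/1094 × $24,457.90 → $17,840.40
Ending inventory (cost pool remaining) = $6,617.50

COGS = $17,840.40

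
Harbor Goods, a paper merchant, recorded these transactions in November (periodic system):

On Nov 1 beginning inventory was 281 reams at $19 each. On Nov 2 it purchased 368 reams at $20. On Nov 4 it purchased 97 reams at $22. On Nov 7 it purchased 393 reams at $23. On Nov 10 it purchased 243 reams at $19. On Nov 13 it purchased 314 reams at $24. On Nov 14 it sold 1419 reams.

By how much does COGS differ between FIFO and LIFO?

FIFO COGS: 281 @ $19 + 368 @ $20 + 97 @ $22 + 393 @ $23 + 243 @ $19 + 37 @ $24 = $29,377
LIFO COGS: 314 @ $24 + 243 @ $19 + 393 @ $23 + 97 @ $22 + 368 @ $20 + 4 @ $19 = $30,762
Difference = |$29,377 − $30,762| = $1,385

$1,385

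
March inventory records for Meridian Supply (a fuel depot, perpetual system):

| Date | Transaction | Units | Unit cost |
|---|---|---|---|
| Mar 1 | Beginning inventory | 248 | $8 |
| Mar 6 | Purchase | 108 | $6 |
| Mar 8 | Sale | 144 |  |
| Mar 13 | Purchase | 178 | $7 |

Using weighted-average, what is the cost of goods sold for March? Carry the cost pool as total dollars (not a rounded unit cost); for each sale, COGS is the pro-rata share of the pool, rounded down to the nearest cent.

COGS = $1,064.62

After Mar 1: 248 on hand, pool $1,984.00 (≈ $8.0000 each)
After Mar 6: 356 on hand, pool $2,632.00 (≈ $7.3933 each)
Mar 8, sell 144: 144/356 × $2,632.00 → $1,064.62
After Mar 13: 390 on hand, pool $2,813.38 (≈ $7.2138 each)
Ending inventory (cost pool remaining) = $2,813.38
Check: goods available $3,878.00 = COGS $1,064.62 + ending $2,813.38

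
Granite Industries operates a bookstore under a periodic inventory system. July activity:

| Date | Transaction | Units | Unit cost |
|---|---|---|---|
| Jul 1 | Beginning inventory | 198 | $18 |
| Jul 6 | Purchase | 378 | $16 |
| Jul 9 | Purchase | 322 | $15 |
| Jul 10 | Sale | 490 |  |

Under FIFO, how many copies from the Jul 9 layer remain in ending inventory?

Jul 10, 490 sold [FIFO — oldest first]: 198 @ $18 + 292 @ $16 = $8,236
Ending inventory: 86 @ $16 + 322 @ $15 = $6,206
Check: goods available $14,442 = COGS $8,236 + ending $6,206

322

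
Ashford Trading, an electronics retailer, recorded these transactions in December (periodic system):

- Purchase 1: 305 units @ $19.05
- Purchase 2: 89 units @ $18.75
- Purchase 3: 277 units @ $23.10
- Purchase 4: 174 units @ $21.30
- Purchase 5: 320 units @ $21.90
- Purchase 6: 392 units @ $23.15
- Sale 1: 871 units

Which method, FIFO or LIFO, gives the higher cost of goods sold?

FIFO COGS: 305 @ $19.05 + 89 @ $18.75 + 277 @ $23.10 + 174 @ $21.30 + 26 @ $21.90 = $18,153.30
LIFO COGS: 392 @ $23.15 + 320 @ $21.90 + 159 @ $21.30 = $19,469.50

LIFO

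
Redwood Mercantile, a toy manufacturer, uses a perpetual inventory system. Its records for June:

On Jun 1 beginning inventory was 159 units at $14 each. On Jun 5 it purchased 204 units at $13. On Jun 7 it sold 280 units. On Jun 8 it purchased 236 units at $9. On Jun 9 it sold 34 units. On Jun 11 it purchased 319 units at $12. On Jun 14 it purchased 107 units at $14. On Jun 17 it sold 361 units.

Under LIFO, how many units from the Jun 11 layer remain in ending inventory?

65

Jun 7, 280 sold [LIFO — newest first]: 204 @ $13 + 76 @ $14 = $3,716
Jun 9, 34 sold [LIFO — newest first]: 34 @ $9 = $306
Jun 17, 361 sold [LIFO — newest first]: 107 @ $14 + 254 @ $12 = $4,546
Total COGS = $3,716 + $306 + $4,546 = $8,568
Ending inventory: 83 @ $14 + 202 @ $9 + 65 @ $12 = $3,760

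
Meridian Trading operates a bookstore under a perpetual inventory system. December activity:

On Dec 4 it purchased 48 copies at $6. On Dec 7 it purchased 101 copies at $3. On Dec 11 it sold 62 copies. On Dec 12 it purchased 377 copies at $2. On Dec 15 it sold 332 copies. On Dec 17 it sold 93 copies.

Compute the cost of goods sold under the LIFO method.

COGS = $1,111

Dec 11, 62 sold [LIFO — newest first]: 62 @ $3 = $186
Dec 15, 332 sold [LIFO — newest first]: 332 @ $2 = $664
Dec 17, 93 sold [LIFO — newest first]: 45 @ $2 + 39 @ $3 + 9 @ $6 = $261
Total COGS = $186 + $664 + $261 = $1,111
Ending inventory: 39 @ $6 = $234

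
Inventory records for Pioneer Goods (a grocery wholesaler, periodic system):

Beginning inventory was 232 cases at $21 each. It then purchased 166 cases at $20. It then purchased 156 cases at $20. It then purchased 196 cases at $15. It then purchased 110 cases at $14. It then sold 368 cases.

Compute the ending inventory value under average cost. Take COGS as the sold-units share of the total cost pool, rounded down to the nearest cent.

Ending inventory = $9,034.50

Sale 1, sell 368: 368/860 × $15,792.00 → $6,757.50
Ending inventory (cost pool remaining) = $9,034.50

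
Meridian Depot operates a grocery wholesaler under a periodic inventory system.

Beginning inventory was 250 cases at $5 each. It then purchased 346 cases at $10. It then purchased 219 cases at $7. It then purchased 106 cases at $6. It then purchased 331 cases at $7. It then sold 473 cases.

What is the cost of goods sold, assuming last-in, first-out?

COGS = $3,205

Sale 1 (473) [LIFO — newest first]: 331 @ $7 + 106 @ $6 + 36 @ $7 = $3,205
Ending inventory: 250 @ $5 + 346 @ $10 + 183 @ $7 = $5,991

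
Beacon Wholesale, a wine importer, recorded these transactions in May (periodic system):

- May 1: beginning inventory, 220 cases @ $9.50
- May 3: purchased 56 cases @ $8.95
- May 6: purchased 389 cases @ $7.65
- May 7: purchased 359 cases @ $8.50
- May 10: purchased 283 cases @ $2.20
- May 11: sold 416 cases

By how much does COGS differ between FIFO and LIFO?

$1,909.10

FIFO COGS: 220 @ $9.50 + 56 @ $8.95 + 140 @ $7.65 = $3,662.20
LIFO COGS: 283 @ $2.20 + 133 @ $8.50 = $1,753.10
Difference = |$3,662.20 − $1,753.10| = $1,909.10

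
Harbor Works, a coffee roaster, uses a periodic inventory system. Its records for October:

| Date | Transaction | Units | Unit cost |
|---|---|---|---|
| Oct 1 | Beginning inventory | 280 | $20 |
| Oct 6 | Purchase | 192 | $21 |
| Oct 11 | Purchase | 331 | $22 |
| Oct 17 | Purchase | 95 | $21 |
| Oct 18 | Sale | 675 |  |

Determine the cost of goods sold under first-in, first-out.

COGS = $14,098

Oct 18, 675 sold [FIFO — oldest first]: 280 @ $20 + 192 @ $21 + 203 @ $22 = $14,098
Ending inventory: 128 @ $22 + 95 @ $21 = $4,811
Check: goods available $18,909 = COGS $14,098 + ending $4,811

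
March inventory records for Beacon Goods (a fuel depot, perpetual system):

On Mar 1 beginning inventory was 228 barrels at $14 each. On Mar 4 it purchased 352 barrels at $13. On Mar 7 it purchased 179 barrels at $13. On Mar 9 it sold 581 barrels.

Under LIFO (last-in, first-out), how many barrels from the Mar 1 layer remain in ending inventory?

178

Mar 9, 581 sold [LIFO — newest first]: 179 @ $13 + 352 @ $13 + 50 @ $14 = $7,603
Ending inventory: 178 @ $14 = $2,492
Check: goods available $10,095 = COGS $7,603 + ending $2,492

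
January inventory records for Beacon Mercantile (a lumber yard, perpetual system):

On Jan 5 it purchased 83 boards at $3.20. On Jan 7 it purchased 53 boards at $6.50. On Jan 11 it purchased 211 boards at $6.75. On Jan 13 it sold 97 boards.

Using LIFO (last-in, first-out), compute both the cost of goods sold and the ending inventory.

Jan 13, 97 sold [LIFO — newest first]: 97 @ $6.75 = $654.75
Ending inventory: 83 @ $3.20 + 53 @ $6.50 + 114 @ $6.75 = $1,379.60

COGS = $654.75; ending inventory = $1,379.60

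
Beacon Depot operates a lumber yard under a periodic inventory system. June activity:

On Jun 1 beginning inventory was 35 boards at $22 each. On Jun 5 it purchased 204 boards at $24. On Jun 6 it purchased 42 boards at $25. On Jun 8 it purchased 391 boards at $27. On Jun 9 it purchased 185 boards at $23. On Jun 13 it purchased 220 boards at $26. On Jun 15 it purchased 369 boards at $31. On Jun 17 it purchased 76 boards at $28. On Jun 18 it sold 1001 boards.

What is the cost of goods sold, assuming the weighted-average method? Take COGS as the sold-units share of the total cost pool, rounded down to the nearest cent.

COGS = $26,843.50

Jun 18, sell 1001: 1001/1522 × $40,815.00 → $26,843.50
Ending inventory (cost pool remaining) = $13,971.50
Check: goods available $40,815.00 = COGS $26,843.50 + ending $13,971.50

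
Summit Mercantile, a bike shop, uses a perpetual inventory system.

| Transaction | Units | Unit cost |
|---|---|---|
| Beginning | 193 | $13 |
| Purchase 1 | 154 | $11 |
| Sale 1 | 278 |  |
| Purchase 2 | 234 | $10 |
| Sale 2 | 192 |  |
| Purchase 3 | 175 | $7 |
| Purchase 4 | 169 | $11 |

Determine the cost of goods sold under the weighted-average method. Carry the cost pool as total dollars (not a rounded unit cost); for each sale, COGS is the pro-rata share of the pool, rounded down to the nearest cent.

After Beginning: 193 on hand, pool $2,509.00 (≈ $13.0000 each)
After Purchase 1: 347 on hand, pool $4,203.00 (≈ $12.1124 each)
Sale 1, sell 278: 278/347 × $4,203.00 → $3,367.24
After Purchase 2: 303 on hand, pool $3,175.76 (≈ $10.4811 each)
Sale 2, sell 192: 192/303 × $3,175.76 → $2,012.36
After Purchase 3: 286 on hand, pool $2,388.40 (≈ $8.3510 each)
After Purchase 4: 455 on hand, pool $4,247.40 (≈ $9.3349 each)
Total COGS = $3,367.24 + $2,012.36 = $5,379.60
Ending inventory (cost pool remaining) = $4,247.40
Check: goods available $9,627.00 = COGS $5,379.60 + ending $4,247.40

COGS = $5,379.60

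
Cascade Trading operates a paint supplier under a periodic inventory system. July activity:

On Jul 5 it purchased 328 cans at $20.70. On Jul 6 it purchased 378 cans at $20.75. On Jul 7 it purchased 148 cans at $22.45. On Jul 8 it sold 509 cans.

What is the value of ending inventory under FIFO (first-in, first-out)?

Jul 8, 509 sold [FIFO — oldest first]: 328 @ $20.70 + 181 @ $20.75 = $10,545.35
Ending inventory: 197 @ $20.75 + 148 @ $22.45 = $7,410.35

Ending inventory = $7,410.35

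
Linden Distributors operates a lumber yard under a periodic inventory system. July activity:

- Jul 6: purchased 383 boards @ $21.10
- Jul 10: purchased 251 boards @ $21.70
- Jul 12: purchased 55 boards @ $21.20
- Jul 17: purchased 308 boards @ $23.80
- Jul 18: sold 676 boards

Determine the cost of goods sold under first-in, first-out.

COGS = $14,418.40

Jul 18, 676 sold [FIFO — oldest first]: 383 @ $21.10 + 251 @ $21.70 + 42 @ $21.20 = $14,418.40
Ending inventory: 13 @ $21.20 + 308 @ $23.80 = $7,606.00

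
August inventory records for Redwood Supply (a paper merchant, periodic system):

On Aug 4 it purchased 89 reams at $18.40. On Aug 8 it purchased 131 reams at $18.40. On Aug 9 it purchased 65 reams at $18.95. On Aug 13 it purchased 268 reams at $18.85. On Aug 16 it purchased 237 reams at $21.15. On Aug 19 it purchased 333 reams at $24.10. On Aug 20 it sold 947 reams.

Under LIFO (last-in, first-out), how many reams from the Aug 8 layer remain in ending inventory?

87

Aug 20, 947 sold [LIFO — newest first]: 333 @ $24.10 + 237 @ $21.15 + 268 @ $18.85 + 65 @ $18.95 + 44 @ $18.40 = $20,131.00
Ending inventory: 89 @ $18.40 + 87 @ $18.40 = $3,238.40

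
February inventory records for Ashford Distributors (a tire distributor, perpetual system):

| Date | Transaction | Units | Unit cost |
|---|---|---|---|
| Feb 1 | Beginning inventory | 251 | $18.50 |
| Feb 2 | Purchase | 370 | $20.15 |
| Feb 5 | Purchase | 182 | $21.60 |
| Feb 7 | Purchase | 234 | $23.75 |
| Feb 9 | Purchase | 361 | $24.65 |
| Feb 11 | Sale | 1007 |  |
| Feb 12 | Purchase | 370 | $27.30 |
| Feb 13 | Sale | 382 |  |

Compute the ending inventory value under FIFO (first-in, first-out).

Feb 11, 1007 sold [FIFO — oldest first]: 251 @ $18.50 + 370 @ $20.15 + 182 @ $21.60 + 204 @ $23.75 = $20,875.20
Feb 13, 382 sold [FIFO — oldest first]: 30 @ $23.75 + 352 @ $24.65 = $9,389.30
Total COGS = $20,875.20 + $9,389.30 = $30,264.50
Ending inventory: 9 @ $24.65 + 370 @ $27.30 = $10,322.85

Ending inventory = $10,322.85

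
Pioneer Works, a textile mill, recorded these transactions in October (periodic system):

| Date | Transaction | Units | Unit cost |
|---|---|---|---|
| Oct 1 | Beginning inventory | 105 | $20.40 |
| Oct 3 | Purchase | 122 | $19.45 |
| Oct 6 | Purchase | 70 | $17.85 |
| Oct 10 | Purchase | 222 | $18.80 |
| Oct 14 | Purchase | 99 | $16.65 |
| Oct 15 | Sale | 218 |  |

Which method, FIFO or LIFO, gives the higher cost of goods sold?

FIFO

FIFO COGS: 105 @ $20.40 + 113 @ $19.45 = $4,339.85
LIFO COGS: 99 @ $16.65 + 119 @ $18.80 = $3,885.55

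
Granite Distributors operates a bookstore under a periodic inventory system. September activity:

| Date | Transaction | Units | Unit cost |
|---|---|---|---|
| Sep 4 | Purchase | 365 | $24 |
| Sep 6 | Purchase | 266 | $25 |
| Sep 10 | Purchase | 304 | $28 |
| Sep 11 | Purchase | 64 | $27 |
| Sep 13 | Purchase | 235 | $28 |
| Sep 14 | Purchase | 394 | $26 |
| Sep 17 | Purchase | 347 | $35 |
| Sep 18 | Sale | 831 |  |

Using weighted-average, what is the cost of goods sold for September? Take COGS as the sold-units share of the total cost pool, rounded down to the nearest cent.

COGS = $22,981.46

Sep 18, sell 831: 831/1975 × $54,619.00 → $22,981.46
Ending inventory (cost pool remaining) = $31,637.54
Check: goods available $54,619.00 = COGS $22,981.46 + ending $31,637.54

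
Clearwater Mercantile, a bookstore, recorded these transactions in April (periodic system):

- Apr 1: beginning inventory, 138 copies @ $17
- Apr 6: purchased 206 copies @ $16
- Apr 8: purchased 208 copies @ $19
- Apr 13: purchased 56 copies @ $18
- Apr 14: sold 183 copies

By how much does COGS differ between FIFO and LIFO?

FIFO COGS: 138 @ $17 + 45 @ $16 = $3,066
LIFO COGS: 56 @ $18 + 127 @ $19 = $3,421
Difference = |$3,066 − $3,421| = $355

$355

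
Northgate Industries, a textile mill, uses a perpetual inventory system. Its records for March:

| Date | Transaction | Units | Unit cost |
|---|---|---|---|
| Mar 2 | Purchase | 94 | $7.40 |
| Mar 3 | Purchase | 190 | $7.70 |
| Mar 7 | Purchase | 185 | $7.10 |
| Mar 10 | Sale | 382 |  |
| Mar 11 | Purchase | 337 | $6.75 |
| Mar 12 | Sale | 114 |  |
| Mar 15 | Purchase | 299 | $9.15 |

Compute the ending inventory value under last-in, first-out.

Ending inventory = $4,884.90

Mar 10, 382 sold [LIFO — newest first]: 185 @ $7.10 + 190 @ $7.70 + 7 @ $7.40 = $2,828.30
Mar 12, 114 sold [LIFO — newest first]: 114 @ $6.75 = $769.50
Total COGS = $2,828.30 + $769.50 = $3,597.80
Ending inventory: 87 @ $7.40 + 223 @ $6.75 + 299 @ $9.15 = $4,884.90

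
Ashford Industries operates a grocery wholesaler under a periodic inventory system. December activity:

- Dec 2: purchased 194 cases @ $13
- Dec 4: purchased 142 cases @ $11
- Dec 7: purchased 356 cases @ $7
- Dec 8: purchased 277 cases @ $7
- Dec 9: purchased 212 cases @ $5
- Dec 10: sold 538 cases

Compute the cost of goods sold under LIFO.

Dec 10, 538 sold [LIFO — newest first]: 212 @ $5 + 277 @ $7 + 49 @ $7 = $3,342
Ending inventory: 194 @ $13 + 142 @ $11 + 307 @ $7 = $6,233

COGS = $3,342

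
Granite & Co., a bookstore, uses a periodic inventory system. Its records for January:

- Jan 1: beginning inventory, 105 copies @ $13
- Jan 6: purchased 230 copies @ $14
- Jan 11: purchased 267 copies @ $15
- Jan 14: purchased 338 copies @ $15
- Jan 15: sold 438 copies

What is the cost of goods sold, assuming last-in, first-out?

COGS = $6,570

Jan 15, 438 sold [LIFO — newest first]: 338 @ $15 + 100 @ $15 = $6,570
Ending inventory: 105 @ $13 + 230 @ $14 + 167 @ $15 = $7,090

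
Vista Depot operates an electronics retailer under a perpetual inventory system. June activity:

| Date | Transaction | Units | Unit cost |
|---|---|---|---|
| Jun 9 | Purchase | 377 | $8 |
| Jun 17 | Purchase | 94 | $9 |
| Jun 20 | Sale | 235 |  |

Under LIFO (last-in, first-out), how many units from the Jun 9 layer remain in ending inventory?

236

Jun 20, 235 sold [LIFO — newest first]: 94 @ $9 + 141 @ $8 = $1,974
Ending inventory: 236 @ $8 = $1,888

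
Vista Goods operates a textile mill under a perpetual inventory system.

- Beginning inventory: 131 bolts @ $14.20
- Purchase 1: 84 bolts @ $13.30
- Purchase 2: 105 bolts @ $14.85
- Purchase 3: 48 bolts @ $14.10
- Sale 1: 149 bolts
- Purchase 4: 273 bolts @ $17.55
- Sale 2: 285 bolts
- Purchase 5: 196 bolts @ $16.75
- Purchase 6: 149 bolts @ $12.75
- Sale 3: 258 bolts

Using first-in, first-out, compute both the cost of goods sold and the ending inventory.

Sale 1 (149) [FIFO — oldest first]: 131 @ $14.20 + 18 @ $13.30 = $2,099.60
Sale 2 (285) [FIFO — oldest first]: 66 @ $13.30 + 105 @ $14.85 + 48 @ $14.10 + 66 @ $17.55 = $4,272.15
Sale 3 (258) [FIFO — oldest first]: 207 @ $17.55 + 51 @ $16.75 = $4,487.10
Total COGS = $2,099.60 + $4,272.15 + $4,487.10 = $10,858.85
Ending inventory: 145 @ $16.75 + 149 @ $12.75 = $4,328.50

COGS = $10,858.85; ending inventory = $4,328.50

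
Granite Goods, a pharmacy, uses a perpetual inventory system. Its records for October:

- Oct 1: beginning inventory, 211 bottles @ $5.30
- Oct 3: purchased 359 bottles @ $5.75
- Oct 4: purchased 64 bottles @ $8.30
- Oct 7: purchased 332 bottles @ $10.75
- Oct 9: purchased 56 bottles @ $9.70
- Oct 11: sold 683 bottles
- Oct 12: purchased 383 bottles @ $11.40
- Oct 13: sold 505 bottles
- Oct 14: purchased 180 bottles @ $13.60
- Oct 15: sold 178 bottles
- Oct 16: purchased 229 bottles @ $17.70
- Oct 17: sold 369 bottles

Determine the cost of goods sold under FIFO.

COGS = $17,295.15

Oct 11, 683 sold [FIFO — oldest first]: 211 @ $5.30 + 359 @ $5.75 + 64 @ $8.30 + 49 @ $10.75 = $4,240.50
Oct 13, 505 sold [FIFO — oldest first]: 283 @ $10.75 + 56 @ $9.70 + 166 @ $11.40 = $5,477.85
Oct 15, 178 sold [FIFO — oldest first]: 178 @ $11.40 = $2,029.20
Oct 17, 369 sold [FIFO — oldest first]: 39 @ $11.40 + 180 @ $13.60 + 150 @ $17.70 = $5,547.60
Total COGS = $4,240.50 + $5,477.85 + $2,029.20 + $5,547.60 = $17,295.15
Ending inventory: 79 @ $17.70 = $1,398.30
Check: goods available $18,693.45 = COGS $17,295.15 + ending $1,398.30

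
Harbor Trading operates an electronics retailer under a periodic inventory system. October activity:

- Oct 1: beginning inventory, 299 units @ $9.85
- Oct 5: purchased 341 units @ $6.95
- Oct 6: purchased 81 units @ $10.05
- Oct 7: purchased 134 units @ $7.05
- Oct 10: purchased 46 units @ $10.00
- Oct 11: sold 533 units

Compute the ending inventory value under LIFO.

Oct 11, 533 sold [LIFO — newest first]: 46 @ $10.00 + 134 @ $7.05 + 81 @ $10.05 + 272 @ $6.95 = $4,109.15
Ending inventory: 299 @ $9.85 + 69 @ $6.95 = $3,424.70

Ending inventory = $3,424.70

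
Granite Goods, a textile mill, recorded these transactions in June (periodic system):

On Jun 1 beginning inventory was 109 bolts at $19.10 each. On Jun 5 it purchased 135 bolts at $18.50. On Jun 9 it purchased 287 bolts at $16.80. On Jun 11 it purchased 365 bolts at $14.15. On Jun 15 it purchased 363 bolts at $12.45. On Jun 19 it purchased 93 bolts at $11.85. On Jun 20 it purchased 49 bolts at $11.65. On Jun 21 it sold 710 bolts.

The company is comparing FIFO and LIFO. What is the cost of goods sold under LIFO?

COGS = $9,093.00

FIFO COGS: 109 @ $19.10 + 135 @ $18.50 + 287 @ $16.80 + 179 @ $14.15 = $11,933.85
LIFO COGS: 49 @ $11.65 + 93 @ $11.85 + 363 @ $12.45 + 205 @ $14.15 = $9,093.00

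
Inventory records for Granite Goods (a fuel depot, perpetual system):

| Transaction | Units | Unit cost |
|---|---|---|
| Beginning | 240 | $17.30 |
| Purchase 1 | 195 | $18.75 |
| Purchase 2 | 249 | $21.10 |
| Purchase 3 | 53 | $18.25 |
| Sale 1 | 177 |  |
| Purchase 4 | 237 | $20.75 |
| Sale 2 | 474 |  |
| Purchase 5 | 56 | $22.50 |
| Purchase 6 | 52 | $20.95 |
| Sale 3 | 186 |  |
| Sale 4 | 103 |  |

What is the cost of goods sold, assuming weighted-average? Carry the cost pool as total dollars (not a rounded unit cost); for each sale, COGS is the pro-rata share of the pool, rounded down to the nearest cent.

After Beginning: 240 on hand, pool $4,152.00 (≈ $17.3000 each)
After Purchase 1: 435 on hand, pool $7,808.25 (≈ $17.9500 each)
After Purchase 2: 684 on hand, pool $13,062.15 (≈ $19.0967 each)
After Purchase 3: 737 on hand, pool $14,029.40 (≈ $19.0358 each)
Sale 1, sell 177: 177/737 × $14,029.40 → $3,369.34
After Purchase 4: 797 on hand, pool $15,577.81 (≈ $19.5456 each)
Sale 2, sell 474: 474/797 × $15,577.81 → $9,264.59
After Purchase 5: 379 on hand, pool $7,573.22 (≈ $19.9821 each)
After Purchase 6: 431 on hand, pool $8,662.62 (≈ $20.0989 each)
Sale 3, sell 186: 186/431 × $8,662.62 → $3,738.39
Sale 4, sell 103: 103/245 × $4,924.23 → $2,070.18
Total COGS = $3,369.34 + $9,264.59 + $3,738.39 + $2,070.18 = $18,442.50
Ending inventory (cost pool remaining) = $2,854.05

COGS = $18,442.50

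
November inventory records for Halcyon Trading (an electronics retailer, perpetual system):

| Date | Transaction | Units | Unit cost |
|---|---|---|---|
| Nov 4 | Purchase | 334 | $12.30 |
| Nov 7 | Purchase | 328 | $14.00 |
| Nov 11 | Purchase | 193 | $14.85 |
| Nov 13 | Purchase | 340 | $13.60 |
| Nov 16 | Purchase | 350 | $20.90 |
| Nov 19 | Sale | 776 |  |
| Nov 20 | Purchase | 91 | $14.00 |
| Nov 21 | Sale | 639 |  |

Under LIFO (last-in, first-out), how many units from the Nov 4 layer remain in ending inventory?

221

Nov 19, 776 sold [LIFO — newest first]: 350 @ $20.90 + 340 @ $13.60 + 86 @ $14.85 = $13,216.10
Nov 21, 639 sold [LIFO — newest first]: 91 @ $14.00 + 107 @ $14.85 + 328 @ $14.00 + 113 @ $12.30 = $8,844.85
Total COGS = $13,216.10 + $8,844.85 = $22,060.95
Ending inventory: 221 @ $12.30 = $2,718.30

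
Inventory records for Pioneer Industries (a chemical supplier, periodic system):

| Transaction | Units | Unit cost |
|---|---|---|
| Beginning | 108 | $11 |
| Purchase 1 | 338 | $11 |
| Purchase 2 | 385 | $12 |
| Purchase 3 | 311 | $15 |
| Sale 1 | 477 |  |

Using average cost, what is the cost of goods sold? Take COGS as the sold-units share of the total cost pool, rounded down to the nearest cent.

Sale 1, sell 477: 477/1142 × $14,191.00 → $5,927.41
Ending inventory (cost pool remaining) = $8,263.59
Check: goods available $14,191.00 = COGS $5,927.41 + ending $8,263.59

COGS = $5,927.41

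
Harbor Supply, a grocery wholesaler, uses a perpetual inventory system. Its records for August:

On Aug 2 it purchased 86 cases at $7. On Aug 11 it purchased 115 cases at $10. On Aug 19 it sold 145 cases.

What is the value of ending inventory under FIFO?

Aug 19, 145 sold [FIFO — oldest first]: 86 @ $7 + 59 @ $10 = $1,192
Ending inventory: 56 @ $10 = $560
Check: goods available $1,752 = COGS $1,192 + ending $560

Ending inventory = $560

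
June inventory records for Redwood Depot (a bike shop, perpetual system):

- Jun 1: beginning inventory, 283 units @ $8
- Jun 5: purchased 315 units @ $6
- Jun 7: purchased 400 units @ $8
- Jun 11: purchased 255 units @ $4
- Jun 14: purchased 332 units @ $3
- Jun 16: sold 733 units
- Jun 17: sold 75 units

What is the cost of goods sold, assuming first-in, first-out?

Jun 16, 733 sold [FIFO — oldest first]: 283 @ $8 + 315 @ $6 + 135 @ $8 = $5,234
Jun 17, 75 sold [FIFO — oldest first]: 75 @ $8 = $600
Total COGS = $5,234 + $600 = $5,834
Ending inventory: 190 @ $8 + 255 @ $4 + 332 @ $3 = $3,536
Check: goods available $9,370 = COGS $5,834 + ending $3,536

COGS = $5,834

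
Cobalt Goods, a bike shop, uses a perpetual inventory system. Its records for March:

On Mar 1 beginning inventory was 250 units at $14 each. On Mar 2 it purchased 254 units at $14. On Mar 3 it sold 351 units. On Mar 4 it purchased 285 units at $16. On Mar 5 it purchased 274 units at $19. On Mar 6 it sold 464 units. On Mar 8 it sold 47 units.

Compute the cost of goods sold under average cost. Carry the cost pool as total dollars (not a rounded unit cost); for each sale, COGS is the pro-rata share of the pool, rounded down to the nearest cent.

COGS = $13,460.32

After Mar 1: 250 on hand, pool $3,500.00 (≈ $14.0000 each)
After Mar 2: 504 on hand, pool $7,056.00 (≈ $14.0000 each)
Mar 3, sell 351: 351/504 × $7,056.00 → $4,914.00
After Mar 4: 438 on hand, pool $6,702.00 (≈ $15.3014 each)
After Mar 5: 712 on hand, pool $11,908.00 (≈ $16.7247 each)
Mar 6, sell 464: 464/712 × $11,908.00 → $7,760.26
Mar 8, sell 47: 47/248 × $4,147.74 → $786.06
Total COGS = $4,914.00 + $7,760.26 + $786.06 = $13,460.32
Ending inventory (cost pool remaining) = $3,361.68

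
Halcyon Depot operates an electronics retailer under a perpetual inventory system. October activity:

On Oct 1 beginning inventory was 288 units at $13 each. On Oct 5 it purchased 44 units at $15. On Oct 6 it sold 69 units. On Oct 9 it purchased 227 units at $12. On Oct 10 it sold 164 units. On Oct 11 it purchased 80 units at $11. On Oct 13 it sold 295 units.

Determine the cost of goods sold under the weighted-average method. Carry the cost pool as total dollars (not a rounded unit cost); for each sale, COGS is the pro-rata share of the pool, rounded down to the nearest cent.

After Oct 1: 288 on hand, pool $3,744.00 (≈ $13.0000 each)
After Oct 5: 332 on hand, pool $4,404.00 (≈ $13.2651 each)
Oct 6, sell 69: 69/332 × $4,404.00 → $915.28
After Oct 9: 490 on hand, pool $6,212.72 (≈ $12.6790 each)
Oct 10, sell 164: 164/490 × $6,212.72 → $2,079.35
After Oct 11: 406 on hand, pool $5,013.37 (≈ $12.3482 each)
Oct 13, sell 295: 295/406 × $5,013.37 → $3,642.71
Total COGS = $915.28 + $2,079.35 + $3,642.71 = $6,637.34
Ending inventory (cost pool remaining) = $1,370.66

COGS = $6,637.34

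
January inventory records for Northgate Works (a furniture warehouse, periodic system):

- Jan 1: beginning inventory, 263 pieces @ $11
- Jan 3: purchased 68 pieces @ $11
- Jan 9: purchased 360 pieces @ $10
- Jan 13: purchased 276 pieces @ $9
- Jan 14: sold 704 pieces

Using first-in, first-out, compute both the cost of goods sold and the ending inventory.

Jan 14, 704 sold [FIFO — oldest first]: 263 @ $11 + 68 @ $11 + 360 @ $10 + 13 @ $9 = $7,358
Ending inventory: 263 @ $9 = $2,367
Check: goods available $9,725 = COGS $7,358 + ending $2,367

COGS = $7,358; ending inventory = $2,367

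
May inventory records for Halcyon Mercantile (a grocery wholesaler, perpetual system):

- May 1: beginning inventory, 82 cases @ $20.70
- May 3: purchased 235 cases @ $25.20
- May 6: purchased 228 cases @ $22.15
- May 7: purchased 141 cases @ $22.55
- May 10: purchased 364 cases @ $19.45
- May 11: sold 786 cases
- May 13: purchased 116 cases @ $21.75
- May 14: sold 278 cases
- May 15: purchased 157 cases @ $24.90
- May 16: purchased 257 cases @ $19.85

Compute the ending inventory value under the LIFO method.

May 11, 786 sold [LIFO — newest first]: 364 @ $19.45 + 141 @ $22.55 + 228 @ $22.15 + 53 @ $25.20 = $16,645.15
May 14, 278 sold [LIFO — newest first]: 116 @ $21.75 + 162 @ $25.20 = $6,605.40
Total COGS = $16,645.15 + $6,605.40 = $23,250.55
Ending inventory: 82 @ $20.70 + 20 @ $25.20 + 157 @ $24.90 + 257 @ $19.85 = $11,212.15
Check: goods available $34,462.70 = COGS $23,250.55 + ending $11,212.15

Ending inventory = $11,212.15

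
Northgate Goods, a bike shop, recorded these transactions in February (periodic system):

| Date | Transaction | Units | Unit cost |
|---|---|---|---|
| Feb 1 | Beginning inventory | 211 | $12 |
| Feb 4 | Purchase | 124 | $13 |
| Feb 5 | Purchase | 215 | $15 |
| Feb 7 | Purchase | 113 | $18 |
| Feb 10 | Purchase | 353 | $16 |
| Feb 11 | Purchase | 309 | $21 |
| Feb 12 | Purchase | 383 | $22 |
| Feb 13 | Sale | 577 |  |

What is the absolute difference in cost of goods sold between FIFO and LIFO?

FIFO COGS: 211 @ $12 + 124 @ $13 + 215 @ $15 + 27 @ $18 = $7,855
LIFO COGS: 383 @ $22 + 194 @ $21 = $12,500
Difference = |$7,855 − $12,500| = $4,645

$4,645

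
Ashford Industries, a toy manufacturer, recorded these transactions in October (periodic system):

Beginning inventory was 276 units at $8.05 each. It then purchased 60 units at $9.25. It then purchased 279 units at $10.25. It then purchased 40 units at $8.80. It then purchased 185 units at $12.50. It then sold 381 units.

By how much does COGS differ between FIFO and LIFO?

FIFO COGS: 276 @ $8.05 + 60 @ $9.25 + 45 @ $10.25 = $3,238.05
LIFO COGS: 185 @ $12.50 + 40 @ $8.80 + 156 @ $10.25 = $4,263.50
Difference = |$3,238.05 − $4,263.50| = $1,025.45

$1,025.45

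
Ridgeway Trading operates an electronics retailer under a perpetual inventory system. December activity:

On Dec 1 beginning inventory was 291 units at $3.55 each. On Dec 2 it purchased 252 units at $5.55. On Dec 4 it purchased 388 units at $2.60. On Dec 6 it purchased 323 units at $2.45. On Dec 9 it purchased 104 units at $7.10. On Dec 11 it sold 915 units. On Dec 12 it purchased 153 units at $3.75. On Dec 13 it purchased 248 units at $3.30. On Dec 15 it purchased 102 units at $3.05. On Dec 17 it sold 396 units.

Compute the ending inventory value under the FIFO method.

Dec 11, 915 sold [FIFO — oldest first]: 291 @ $3.55 + 252 @ $5.55 + 372 @ $2.60 = $3,398.85
Dec 17, 396 sold [FIFO — oldest first]: 16 @ $2.60 + 323 @ $2.45 + 57 @ $7.10 = $1,237.65
Total COGS = $3,398.85 + $1,237.65 = $4,636.50
Ending inventory: 47 @ $7.10 + 153 @ $3.75 + 248 @ $3.30 + 102 @ $3.05 = $2,036.95

Ending inventory = $2,036.95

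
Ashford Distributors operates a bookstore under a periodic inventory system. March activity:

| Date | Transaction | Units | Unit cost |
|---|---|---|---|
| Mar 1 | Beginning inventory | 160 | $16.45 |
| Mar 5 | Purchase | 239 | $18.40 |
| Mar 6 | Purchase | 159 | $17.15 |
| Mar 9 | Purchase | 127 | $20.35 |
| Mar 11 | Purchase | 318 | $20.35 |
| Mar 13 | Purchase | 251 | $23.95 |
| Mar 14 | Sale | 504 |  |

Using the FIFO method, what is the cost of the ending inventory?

Ending inventory = $15,993.30

Mar 14, 504 sold [FIFO — oldest first]: 160 @ $16.45 + 239 @ $18.40 + 105 @ $17.15 = $8,830.35
Ending inventory: 54 @ $17.15 + 127 @ $20.35 + 318 @ $20.35 + 251 @ $23.95 = $15,993.30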